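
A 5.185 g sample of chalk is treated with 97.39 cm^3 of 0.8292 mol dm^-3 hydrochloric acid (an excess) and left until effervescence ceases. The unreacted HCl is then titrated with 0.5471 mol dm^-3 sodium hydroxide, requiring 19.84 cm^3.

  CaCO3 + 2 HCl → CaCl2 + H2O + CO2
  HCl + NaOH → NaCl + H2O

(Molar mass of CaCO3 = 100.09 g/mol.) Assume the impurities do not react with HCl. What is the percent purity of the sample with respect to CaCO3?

n(HCl) added = 0.09739 × 0.8292 = 0.08076 mol
n(NaOH) used in back-titration = 0.01984 × 0.5471 = 0.01085 mol
n(HCl) left over = 0.01085 mol (1:1 ratio)
n(HCl) consumed by analyte = 0.08076 − 0.01085 = 0.06990 mol
From the 1:2 ratio, n(CaCO3) = 1/2 × 0.06990 = 0.03495 mol
mass of CaCO3 = 0.03495 × 100.09 = 3.498 g
% CaCO3 = 3.498 / 5.185 × 100 = 67.47 %

67.47 %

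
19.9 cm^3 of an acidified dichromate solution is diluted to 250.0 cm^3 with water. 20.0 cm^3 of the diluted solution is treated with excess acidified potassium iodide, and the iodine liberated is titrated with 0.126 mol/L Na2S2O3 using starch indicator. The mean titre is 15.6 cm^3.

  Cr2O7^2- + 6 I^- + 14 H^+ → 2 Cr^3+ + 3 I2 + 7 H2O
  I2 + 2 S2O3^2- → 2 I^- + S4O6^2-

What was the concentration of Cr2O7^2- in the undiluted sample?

n(S2O3^2-) = 0.0156 × 0.126 = 1.97 × 10^-3 mol
n(I2) = n(S2O3^2-)/2 = 9.83 × 10^-4 mol
From the 1:3 ratio, n(Cr2O7^2-) in the aliquot = 1/3 × 9.83 × 10^-4 = 3.28 × 10^-4 mol
[Cr2O7^2-]_dilute = 3.28 × 10^-4 / 0.0200 = 0.0164 mol/L
[Cr2O7^2-]_original = 0.0164 × 250.0/19.9 = 0.206 mol/L

0.206 mol/L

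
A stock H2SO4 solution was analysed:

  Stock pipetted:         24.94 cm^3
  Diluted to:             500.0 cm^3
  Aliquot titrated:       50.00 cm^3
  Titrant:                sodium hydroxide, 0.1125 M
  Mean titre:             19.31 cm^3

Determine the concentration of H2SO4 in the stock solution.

H2SO4 + 2 NaOH → Na2SO4 + 2 H2O
n(NaOH) = 0.01931 × 0.1125 = 2.172 × 10^-3 mol
From the 1:2 ratio, n(H2SO4) in the aliquot = 1/2 × 2.172 × 10^-3 = 1.086 × 10^-3 mol
[H2SO4]_dilute = 1.086 × 10^-3 / 0.05000 = 0.02172 mol/L
Dilution factor = 500.0 / 24.94 = 20.05
[H2SO4]_stock = 0.02172 × 20.05 = 0.4355 mol/L

0.4355 M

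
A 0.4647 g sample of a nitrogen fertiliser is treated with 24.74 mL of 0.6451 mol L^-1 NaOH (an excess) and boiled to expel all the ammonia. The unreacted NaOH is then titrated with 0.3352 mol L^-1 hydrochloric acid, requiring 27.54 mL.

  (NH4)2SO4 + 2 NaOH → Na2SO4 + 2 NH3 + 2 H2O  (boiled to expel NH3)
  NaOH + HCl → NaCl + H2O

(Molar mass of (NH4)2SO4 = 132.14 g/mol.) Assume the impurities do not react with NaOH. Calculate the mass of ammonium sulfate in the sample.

0.4445 g

n(NaOH) added = 0.02474 × 0.6451 = 0.01596 mol
n(HCl) used in back-titration = 0.02754 × 0.3352 = 9.231 × 10^-3 mol
n(NaOH) left over = 9.231 × 10^-3 mol (1:1 ratio)
n(NaOH) consumed by analyte = 0.01596 − 9.231 × 10^-3 = 6.728 × 10^-3 mol
From the 1:2 ratio, n((NH4)2SO4) = 1/2 × 6.728 × 10^-3 = 3.364 × 10^-3 mol
mass of (NH4)2SO4 = 3.364 × 10^-3 × 132.14 = 0.4445 g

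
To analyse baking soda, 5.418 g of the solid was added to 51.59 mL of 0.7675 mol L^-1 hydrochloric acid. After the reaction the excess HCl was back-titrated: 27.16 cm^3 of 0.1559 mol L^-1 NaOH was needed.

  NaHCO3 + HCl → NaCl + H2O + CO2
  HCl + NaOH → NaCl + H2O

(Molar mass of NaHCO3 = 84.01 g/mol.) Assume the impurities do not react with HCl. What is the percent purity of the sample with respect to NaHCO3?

54.83 %

n(HCl) added = 0.05159 × 0.7675 = 0.03960 mol
n(NaOH) used in back-titration = 0.02716 × 0.1559 = 4.234 × 10^-3 mol
n(HCl) left over = 4.234 × 10^-3 mol (1:1 ratio)
n(HCl) consumed by analyte = 0.03960 − 4.234 × 10^-3 = 0.03536 mol
n(NaHCO3) = 0.03536 mol (1:1 ratio)
mass of NaHCO3 = 0.03536 × 84.01 = 2.971 g
% NaHCO3 = 2.971 / 5.418 × 100 = 54.83 %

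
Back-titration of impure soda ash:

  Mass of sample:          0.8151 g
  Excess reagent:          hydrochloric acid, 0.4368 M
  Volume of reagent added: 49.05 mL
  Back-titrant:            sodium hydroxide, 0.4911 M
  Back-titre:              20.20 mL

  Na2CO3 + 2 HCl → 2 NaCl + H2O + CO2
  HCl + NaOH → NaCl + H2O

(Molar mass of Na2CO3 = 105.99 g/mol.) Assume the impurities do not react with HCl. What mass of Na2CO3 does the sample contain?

n(HCl) added = 0.04905 × 0.4368 = 0.02143 mol
n(NaOH) used in back-titration = 0.02020 × 0.4911 = 9.920 × 10^-3 mol
n(HCl) left over = 9.920 × 10^-3 mol (1:1 ratio)
n(HCl) consumed by analyte = 0.02143 − 9.920 × 10^-3 = 0.01150 mol
From the 1:2 ratio, n(Na2CO3) = 1/2 × 0.01150 = 5.752 × 10^-3 mol
mass of Na2CO3 = 5.752 × 10^-3 × 105.99 = 0.6097 g

0.6097 g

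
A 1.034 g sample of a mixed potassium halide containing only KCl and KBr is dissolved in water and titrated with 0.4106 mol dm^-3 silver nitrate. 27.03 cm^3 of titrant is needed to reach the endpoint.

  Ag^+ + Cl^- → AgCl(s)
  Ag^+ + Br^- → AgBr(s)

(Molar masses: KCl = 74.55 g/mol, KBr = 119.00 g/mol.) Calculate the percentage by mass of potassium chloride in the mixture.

46.51 %

n(AgNO3) = 0.02703 × 0.4106 = 0.01110 mol
Let x = n(KCl), y = n(KBr).
Titrant: 1x + 1y = 0.01110;  mass: 74.55x + 119.00y = 1.034
Solving, x = 6.450 × 10^-3 mol, y = 4.648 × 10^-3 mol
mass of KCl = 6.450 × 10^-3 × 74.55 = 0.4809 g
% KCl = 0.4809 / 1.034 × 100 = 46.51 %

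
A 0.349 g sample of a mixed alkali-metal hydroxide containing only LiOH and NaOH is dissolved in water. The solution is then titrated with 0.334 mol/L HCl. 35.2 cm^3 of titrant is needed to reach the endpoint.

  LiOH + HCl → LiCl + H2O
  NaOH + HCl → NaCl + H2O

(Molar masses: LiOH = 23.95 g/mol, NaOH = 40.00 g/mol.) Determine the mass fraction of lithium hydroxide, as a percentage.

51.9 %

n(HCl) = 0.0352 × 0.334 = 0.0118 mol
Let x = n(LiOH), y = n(NaOH).
Titrant: 1x + 1y = 0.0118;  mass: 23.95x + 40.00y = 0.349
Solving, x = 7.56 × 10^-3 mol, y = 4.20 × 10^-3 mol
mass of LiOH = 7.56 × 10^-3 × 23.95 = 0.181 g
% LiOH = 0.181 / 0.349 × 100 = 51.9 %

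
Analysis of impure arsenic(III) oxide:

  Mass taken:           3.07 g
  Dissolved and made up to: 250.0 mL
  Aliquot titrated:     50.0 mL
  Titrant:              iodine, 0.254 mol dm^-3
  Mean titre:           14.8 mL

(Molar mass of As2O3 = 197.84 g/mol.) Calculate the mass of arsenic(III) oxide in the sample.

1.86 g

As2O3 + 2 I2 + 2 H2O → As2O5 + 4 HI
n(I2) per titration = 0.0148 × 0.254 = 3.76 × 10^-3 mol
From the 1:2 ratio, n(As2O3) in each aliquot = 1/2 × 3.76 × 10^-3 = 1.88 × 10^-3 mol
n(As2O3) in the whole flask = 1.88 × 10^-3 × 250.0/50.0 = 9.40 × 10^-3 mol
mass of As2O3 = 9.40 × 10^-3 × 197.84 = 1.86 g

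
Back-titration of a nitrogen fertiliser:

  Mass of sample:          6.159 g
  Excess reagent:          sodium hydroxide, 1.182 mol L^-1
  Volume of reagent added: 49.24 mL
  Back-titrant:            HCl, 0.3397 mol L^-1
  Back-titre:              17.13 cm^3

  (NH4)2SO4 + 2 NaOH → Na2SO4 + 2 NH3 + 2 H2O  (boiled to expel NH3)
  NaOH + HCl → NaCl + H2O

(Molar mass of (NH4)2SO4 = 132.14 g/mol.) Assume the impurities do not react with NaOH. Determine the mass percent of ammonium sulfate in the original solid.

n(NaOH) added = 0.04924 × 1.182 = 0.05820 mol
n(HCl) used in back-titration = 0.01713 × 0.3397 = 5.819 × 10^-3 mol
n(NaOH) left over = 5.819 × 10^-3 mol (1:1 ratio)
n(NaOH) consumed by analyte = 0.05820 − 5.819 × 10^-3 = 0.05238 mol
From the 1:2 ratio, n((NH4)2SO4) = 1/2 × 0.05238 = 0.02619 mol
mass of (NH4)2SO4 = 0.02619 × 132.14 = 3.461 g
% (NH4)2SO4 = 3.461 / 6.159 × 100 = 56.19 %

56.19 %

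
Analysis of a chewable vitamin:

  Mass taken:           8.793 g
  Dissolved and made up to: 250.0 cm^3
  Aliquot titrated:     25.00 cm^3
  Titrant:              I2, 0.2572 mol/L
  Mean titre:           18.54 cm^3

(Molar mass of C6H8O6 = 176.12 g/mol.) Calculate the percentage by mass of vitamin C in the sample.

C6H8O6 + I2 → C6H6O6 + 2 HI
n(I2) per titration = 0.01854 × 0.2572 = 4.768 × 10^-3 mol
n(C6H8O6) in each aliquot = 4.768 × 10^-3 mol (1:1 ratio)
n(C6H8O6) in the whole flask = 4.768 × 10^-3 × 250.0/25.00 = 0.04768 mol
mass of C6H8O6 = 0.04768 × 176.12 = 8.398 g
% C6H8O6 = 8.398 / 8.793 × 100 = 95.51 %

95.51 %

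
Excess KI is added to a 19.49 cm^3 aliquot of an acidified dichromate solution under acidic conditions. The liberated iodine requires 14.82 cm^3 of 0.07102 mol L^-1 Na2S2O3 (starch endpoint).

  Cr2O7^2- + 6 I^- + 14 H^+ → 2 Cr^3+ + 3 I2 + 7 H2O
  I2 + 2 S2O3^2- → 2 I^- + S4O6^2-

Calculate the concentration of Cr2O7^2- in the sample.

n(S2O3^2-) = 0.01482 × 0.07102 = 1.053 × 10^-3 mol
n(I2) = n(S2O3^2-)/2 = 5.263 × 10^-4 mol
From the 1:3 ratio, n(Cr2O7^2-) in the aliquot = 1/3 × 5.263 × 10^-4 = 1.754 × 10^-4 mol
[Cr2O7^2-] = 1.754 × 10^-4 / 0.01949 = 0.009000 mol/L

0.009000 mol/L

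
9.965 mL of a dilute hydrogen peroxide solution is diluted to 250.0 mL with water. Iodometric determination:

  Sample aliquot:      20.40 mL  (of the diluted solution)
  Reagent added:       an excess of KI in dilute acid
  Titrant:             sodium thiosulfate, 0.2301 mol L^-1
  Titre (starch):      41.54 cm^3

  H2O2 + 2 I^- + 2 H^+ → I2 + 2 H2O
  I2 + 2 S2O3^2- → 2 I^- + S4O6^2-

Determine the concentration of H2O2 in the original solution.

5.877 mol/L

n(S2O3^2-) = 0.04154 × 0.2301 = 9.558 × 10^-3 mol
n(I2) = n(S2O3^2-)/2 = 4.779 × 10^-3 mol
n(H2O2) in the aliquot = 4.779 × 10^-3 mol (1:1 ratio)
[H2O2]_dilute = 4.779 × 10^-3 / 0.02040 = 0.2343 mol/L
[H2O2]_original = 0.2343 × 250.0/9.965 = 5.877 mol/L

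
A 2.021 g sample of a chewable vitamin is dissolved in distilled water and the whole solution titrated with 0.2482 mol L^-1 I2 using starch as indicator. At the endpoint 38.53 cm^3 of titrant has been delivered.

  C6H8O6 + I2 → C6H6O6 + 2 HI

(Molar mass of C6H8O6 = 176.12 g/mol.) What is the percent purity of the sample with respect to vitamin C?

83.34 %

n(I2) = 0.03853 L × 0.2482 mol/L = 9.563 × 10^-3 mol
n(C6H8O6) = 9.563 × 10^-3 mol (1:1 ratio)
mass of C6H8O6 = 9.563 × 10^-3 × 176.12 g/mol = 1.684 g
% C6H8O6 = 1.684 / 2.021 × 100 = 83.34 %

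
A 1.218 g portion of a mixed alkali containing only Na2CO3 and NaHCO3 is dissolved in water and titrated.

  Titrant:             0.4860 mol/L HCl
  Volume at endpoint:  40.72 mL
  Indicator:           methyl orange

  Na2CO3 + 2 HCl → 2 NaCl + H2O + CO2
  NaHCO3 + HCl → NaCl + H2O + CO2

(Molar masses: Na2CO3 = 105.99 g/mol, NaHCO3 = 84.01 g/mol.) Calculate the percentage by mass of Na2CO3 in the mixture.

62.36 %

n(HCl) = 0.04072 × 0.4860 = 0.01979 mol
Let x = n(Na2CO3), y = n(NaHCO3).
Titrant: 2x + 1y = 0.01979;  mass: 105.99x + 84.01y = 1.218
Solving, x = 7.167 × 10^-3 mol, y = 5.456 × 10^-3 mol
mass of Na2CO3 = 7.167 × 10^-3 × 105.99 = 0.7596 g
% Na2CO3 = 0.7596 / 1.218 × 100 = 62.36 %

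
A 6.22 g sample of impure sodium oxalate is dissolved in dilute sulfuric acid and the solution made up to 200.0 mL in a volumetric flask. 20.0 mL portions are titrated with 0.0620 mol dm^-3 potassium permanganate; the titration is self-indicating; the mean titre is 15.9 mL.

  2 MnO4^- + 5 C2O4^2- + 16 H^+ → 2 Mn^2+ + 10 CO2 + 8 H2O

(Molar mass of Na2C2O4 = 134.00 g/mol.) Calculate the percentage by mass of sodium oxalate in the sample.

53.1 %

n(KMnO4) per titration = 0.0159 × 0.0620 = 9.86 × 10^-4 mol
From the 5:2 ratio, n(Na2C2O4) in each aliquot = 5/2 × 9.86 × 10^-4 = 2.46 × 10^-3 mol
n(Na2C2O4) in the whole flask = 2.46 × 10^-3 × 200.0/20.0 = 0.0246 mol
mass of Na2C2O4 = 0.0246 × 134.00 = 3.30 g
% Na2C2O4 = 3.30 / 6.22 × 100 = 53.1 %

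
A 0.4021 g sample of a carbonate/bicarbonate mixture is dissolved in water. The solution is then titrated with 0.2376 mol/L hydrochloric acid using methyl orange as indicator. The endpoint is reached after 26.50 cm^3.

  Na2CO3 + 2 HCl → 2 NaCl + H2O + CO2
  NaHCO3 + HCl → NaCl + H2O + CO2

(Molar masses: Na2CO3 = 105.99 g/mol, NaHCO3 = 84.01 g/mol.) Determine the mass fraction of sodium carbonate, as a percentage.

n(HCl) = 0.02650 × 0.2376 = 6.296 × 10^-3 mol
Let x = n(Na2CO3), y = n(NaHCO3).
Titrant: 2x + 1y = 6.296 × 10^-3;  mass: 105.99x + 84.01y = 0.4021
Solving, x = 2.045 × 10^-3 mol, y = 2.206 × 10^-3 mol
mass of Na2CO3 = 2.045 × 10^-3 × 105.99 = 0.2168 g
% Na2CO3 = 0.2168 / 0.4021 × 100 = 53.91 %

53.91 %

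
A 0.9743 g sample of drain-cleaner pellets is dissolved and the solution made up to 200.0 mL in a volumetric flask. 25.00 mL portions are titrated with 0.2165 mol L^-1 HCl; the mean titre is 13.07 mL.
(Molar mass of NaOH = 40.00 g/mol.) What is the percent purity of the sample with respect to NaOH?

92.94 %

NaOH + HCl → NaCl + H2O
n(HCl) per titration = 0.01307 × 0.2165 = 2.830 × 10^-3 mol
n(NaOH) in each aliquot = 2.830 × 10^-3 mol (1:1 ratio)
n(NaOH) in the whole flask = 2.830 × 10^-3 × 200.0/25.00 = 0.02264 mol
mass of NaOH = 0.02264 × 40.00 = 0.9055 g
% NaOH = 0.9055 / 0.9743 × 100 = 92.94 %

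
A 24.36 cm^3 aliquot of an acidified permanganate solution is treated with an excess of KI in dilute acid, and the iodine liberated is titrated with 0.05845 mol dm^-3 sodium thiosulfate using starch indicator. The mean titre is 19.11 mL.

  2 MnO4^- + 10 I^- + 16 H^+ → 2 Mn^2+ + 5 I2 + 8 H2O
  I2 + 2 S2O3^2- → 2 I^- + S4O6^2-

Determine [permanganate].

n(S2O3^2-) = 0.01911 × 0.05845 = 1.117 × 10^-3 mol
n(I2) = n(S2O3^2-)/2 = 5.585 × 10^-4 mol
From the 2:5 ratio, n(MnO4^-) in the aliquot = 2/5 × 5.585 × 10^-4 = 2.234 × 10^-4 mol
[MnO4^-] = 2.234 × 10^-4 / 0.02436 = 0.009171 mol/L

0.009171 mol/L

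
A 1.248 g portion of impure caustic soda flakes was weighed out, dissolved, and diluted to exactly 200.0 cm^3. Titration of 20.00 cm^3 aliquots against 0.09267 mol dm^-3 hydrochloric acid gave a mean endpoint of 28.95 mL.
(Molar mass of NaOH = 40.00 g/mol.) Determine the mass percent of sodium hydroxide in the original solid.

85.99 %

NaOH + HCl → NaCl + H2O
n(HCl) per titration = 0.02895 × 0.09267 = 2.683 × 10^-3 mol
n(NaOH) in each aliquot = 2.683 × 10^-3 mol (1:1 ratio)
n(NaOH) in the whole flask = 2.683 × 10^-3 × 200.0/20.00 = 0.02683 mol
mass of NaOH = 0.02683 × 40.00 = 1.073 g
% NaOH = 1.073 / 1.248 × 100 = 85.99 %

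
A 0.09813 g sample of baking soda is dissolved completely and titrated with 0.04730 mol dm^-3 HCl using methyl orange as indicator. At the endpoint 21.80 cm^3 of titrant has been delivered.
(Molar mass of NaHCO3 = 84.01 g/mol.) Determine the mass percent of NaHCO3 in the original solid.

NaHCO3 + HCl → NaCl + H2O + CO2
n(HCl) = 0.02180 L × 0.04730 mol/L = 1.031 × 10^-3 mol
n(NaHCO3) = 1.031 × 10^-3 mol (1:1 ratio)
mass of NaHCO3 = 1.031 × 10^-3 × 84.01 g/mol = 0.08663 g
% NaHCO3 = 0.08663 / 0.09813 × 100 = 88.28 %

88.28 %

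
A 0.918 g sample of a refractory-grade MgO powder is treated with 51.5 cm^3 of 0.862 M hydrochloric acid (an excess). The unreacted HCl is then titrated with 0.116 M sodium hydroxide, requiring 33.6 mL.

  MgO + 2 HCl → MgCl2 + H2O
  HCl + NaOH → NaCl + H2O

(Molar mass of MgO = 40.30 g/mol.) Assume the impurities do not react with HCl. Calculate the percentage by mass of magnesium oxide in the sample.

88.9 %

n(HCl) added = 0.0515 × 0.862 = 0.0444 mol
n(NaOH) used in back-titration = 0.0336 × 0.116 = 3.90 × 10^-3 mol
n(HCl) left over = 3.90 × 10^-3 mol (1:1 ratio)
n(HCl) consumed by analyte = 0.0444 − 3.90 × 10^-3 = 0.0405 mol
From the 1:2 ratio, n(MgO) = 1/2 × 0.0405 = 0.0202 mol
mass of MgO = 0.0202 × 40.30 = 0.816 g
% MgO = 0.816 / 0.918 × 100 = 88.9 %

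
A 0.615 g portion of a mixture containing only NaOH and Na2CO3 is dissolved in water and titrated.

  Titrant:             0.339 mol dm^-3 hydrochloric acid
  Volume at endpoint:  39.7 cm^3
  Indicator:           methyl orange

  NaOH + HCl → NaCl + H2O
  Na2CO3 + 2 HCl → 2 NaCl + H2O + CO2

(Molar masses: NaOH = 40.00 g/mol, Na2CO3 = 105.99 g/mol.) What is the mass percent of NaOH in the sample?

49.2 %

n(HCl) = 0.0397 × 0.339 = 0.0135 mol
Let x = n(NaOH), y = n(Na2CO3).
Titrant: 1x + 2y = 0.0135;  mass: 40.00x + 105.99y = 0.615
Solving, x = 7.56 × 10^-3 mol, y = 2.95 × 10^-3 mol
mass of NaOH = 7.56 × 10^-3 × 40.00 = 0.302 g
% NaOH = 0.302 / 0.615 × 100 = 49.2 %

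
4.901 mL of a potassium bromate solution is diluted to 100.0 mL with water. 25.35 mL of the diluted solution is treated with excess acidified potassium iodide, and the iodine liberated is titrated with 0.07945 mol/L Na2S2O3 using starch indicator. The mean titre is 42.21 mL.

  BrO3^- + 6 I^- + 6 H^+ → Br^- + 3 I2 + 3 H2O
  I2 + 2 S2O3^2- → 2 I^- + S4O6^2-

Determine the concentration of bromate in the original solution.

n(S2O3^2-) = 0.04221 × 0.07945 = 3.354 × 10^-3 mol
n(I2) = n(S2O3^2-)/2 = 1.677 × 10^-3 mol
From the 1:3 ratio, n(BrO3^-) in the aliquot = 1/3 × 1.677 × 10^-3 = 5.589 × 10^-4 mol
[BrO3^-]_dilute = 5.589 × 10^-4 / 0.02535 = 0.02205 mol/L
[BrO3^-]_original = 0.02205 × 100.0/4.901 = 0.4499 mol/L

0.4499 mol/L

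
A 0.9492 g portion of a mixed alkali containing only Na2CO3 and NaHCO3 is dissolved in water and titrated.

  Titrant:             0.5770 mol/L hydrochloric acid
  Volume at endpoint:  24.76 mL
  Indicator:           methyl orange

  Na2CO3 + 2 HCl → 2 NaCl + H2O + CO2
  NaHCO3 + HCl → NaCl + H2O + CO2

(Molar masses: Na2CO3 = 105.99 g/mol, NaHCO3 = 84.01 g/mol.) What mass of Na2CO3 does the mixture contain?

n(HCl) = 0.02476 × 0.5770 = 0.01429 mol
Let x = n(Na2CO3), y = n(NaHCO3).
Titrant: 2x + 1y = 0.01429;  mass: 105.99x + 84.01y = 0.9492
Solving, x = 4.047 × 10^-3 mol, y = 6.193 × 10^-3 mol
mass of Na2CO3 = 4.047 × 10^-3 × 105.99 = 0.4289 g

0.4289 g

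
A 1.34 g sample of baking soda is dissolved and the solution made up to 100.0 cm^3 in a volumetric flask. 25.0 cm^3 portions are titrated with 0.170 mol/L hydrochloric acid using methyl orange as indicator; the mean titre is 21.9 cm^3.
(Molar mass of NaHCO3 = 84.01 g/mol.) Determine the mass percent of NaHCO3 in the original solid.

NaHCO3 + HCl → NaCl + H2O + CO2
n(HCl) per titration = 0.0219 × 0.170 = 3.72 × 10^-3 mol
n(NaHCO3) in each aliquot = 3.72 × 10^-3 mol (1:1 ratio)
n(NaHCO3) in the whole flask = 3.72 × 10^-3 × 100.0/25.0 = 0.0149 mol
mass of NaHCO3 = 0.0149 × 84.01 = 1.25 g
% NaHCO3 = 1.25 / 1.34 × 100 = 93.4 %

93.4 %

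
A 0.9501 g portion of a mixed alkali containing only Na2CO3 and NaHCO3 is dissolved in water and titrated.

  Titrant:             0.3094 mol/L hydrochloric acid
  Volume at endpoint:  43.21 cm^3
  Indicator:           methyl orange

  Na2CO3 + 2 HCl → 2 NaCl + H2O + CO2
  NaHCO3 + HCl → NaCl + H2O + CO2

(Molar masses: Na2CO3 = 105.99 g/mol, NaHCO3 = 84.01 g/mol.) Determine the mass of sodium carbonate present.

0.2957 g

n(HCl) = 0.04321 × 0.3094 = 0.01337 mol
Let x = n(Na2CO3), y = n(NaHCO3).
Titrant: 2x + 1y = 0.01337;  mass: 105.99x + 84.01y = 0.9501
Solving, x = 2.790 × 10^-3 mol, y = 7.790 × 10^-3 mol
mass of Na2CO3 = 2.790 × 10^-3 × 105.99 = 0.2957 g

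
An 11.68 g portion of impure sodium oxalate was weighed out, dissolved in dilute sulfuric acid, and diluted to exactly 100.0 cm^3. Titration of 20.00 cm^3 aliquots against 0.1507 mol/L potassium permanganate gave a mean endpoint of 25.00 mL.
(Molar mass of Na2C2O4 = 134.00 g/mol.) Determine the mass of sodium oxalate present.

6.311 g

2 MnO4^- + 5 C2O4^2- + 16 H^+ → 2 Mn^2+ + 10 CO2 + 8 H2O
n(KMnO4) per titration = 0.02500 × 0.1507 = 3.768 × 10^-3 mol
From the 5:2 ratio, n(Na2C2O4) in each aliquot = 5/2 × 3.768 × 10^-3 = 9.419 × 10^-3 mol
n(Na2C2O4) in the whole flask = 9.419 × 10^-3 × 100.0/20.00 = 0.04709 mol
mass of Na2C2O4 = 0.04709 × 134.00 = 6.311 g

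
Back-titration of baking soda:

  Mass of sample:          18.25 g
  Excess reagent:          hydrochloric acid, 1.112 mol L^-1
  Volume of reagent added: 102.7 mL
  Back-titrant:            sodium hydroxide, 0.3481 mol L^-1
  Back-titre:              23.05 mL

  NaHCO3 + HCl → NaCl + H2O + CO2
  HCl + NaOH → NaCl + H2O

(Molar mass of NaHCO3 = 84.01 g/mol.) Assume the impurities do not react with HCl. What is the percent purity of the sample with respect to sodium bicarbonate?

n(HCl) added = 0.1027 × 1.112 = 0.1142 mol
n(NaOH) used in back-titration = 0.02305 × 0.3481 = 8.024 × 10^-3 mol
n(HCl) left over = 8.024 × 10^-3 mol (1:1 ratio)
n(HCl) consumed by analyte = 0.1142 − 8.024 × 10^-3 = 0.1062 mol
n(NaHCO3) = 0.1062 mol (1:1 ratio)
mass of NaHCO3 = 0.1062 × 84.01 = 8.920 g
% NaHCO3 = 8.920 / 18.25 × 100 = 48.88 %

48.88 %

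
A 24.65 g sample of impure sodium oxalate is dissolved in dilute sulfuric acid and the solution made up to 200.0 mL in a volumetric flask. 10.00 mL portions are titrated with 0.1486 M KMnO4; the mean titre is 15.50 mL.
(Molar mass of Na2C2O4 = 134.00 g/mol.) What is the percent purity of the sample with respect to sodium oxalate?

2 MnO4^- + 5 C2O4^2- + 16 H^+ → 2 Mn^2+ + 10 CO2 + 8 H2O
n(KMnO4) per titration = 0.01550 × 0.1486 = 2.303 × 10^-3 mol
From the 5:2 ratio, n(Na2C2O4) in each aliquot = 5/2 × 2.303 × 10^-3 = 5.758 × 10^-3 mol
n(Na2C2O4) in the whole flask = 5.758 × 10^-3 × 200.0/10.00 = 0.1152 mol
mass of Na2C2O4 = 0.1152 × 134.00 = 15.43 g
% Na2C2O4 = 15.43 / 24.65 × 100 = 62.60 %

62.60 %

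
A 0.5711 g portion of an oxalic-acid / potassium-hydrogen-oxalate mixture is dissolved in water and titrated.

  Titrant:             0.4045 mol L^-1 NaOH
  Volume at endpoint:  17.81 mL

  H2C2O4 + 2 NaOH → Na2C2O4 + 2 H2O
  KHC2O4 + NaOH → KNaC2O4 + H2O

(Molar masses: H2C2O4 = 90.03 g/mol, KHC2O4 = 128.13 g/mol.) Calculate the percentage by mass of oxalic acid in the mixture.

n(NaOH) = 0.01781 × 0.4045 = 7.204 × 10^-3 mol
Let x = n(H2C2O4), y = n(KHC2O4).
Titrant: 2x + 1y = 7.204 × 10^-3;  mass: 90.03x + 128.13y = 0.5711
Solving, x = 2.117 × 10^-3 mol, y = 2.969 × 10^-3 mol
mass of H2C2O4 = 2.117 × 10^-3 × 90.03 = 0.1906 g
% H2C2O4 = 0.1906 / 0.5711 × 100 = 33.38 %

33.38 %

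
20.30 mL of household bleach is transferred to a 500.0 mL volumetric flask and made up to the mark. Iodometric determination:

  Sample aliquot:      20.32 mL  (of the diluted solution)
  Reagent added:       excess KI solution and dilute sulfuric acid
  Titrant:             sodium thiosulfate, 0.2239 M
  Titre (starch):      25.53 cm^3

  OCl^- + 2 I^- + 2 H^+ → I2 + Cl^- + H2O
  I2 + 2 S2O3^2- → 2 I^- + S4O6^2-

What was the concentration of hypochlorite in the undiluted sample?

3.464 M

n(S2O3^2-) = 0.02553 × 0.2239 = 5.716 × 10^-3 mol
n(I2) = n(S2O3^2-)/2 = 2.858 × 10^-3 mol
n(OCl^-) in the aliquot = 2.858 × 10^-3 mol (1:1 ratio)
[OCl^-]_dilute = 2.858 × 10^-3 / 0.02032 = 0.1407 mol/L
[OCl^-]_original = 0.1407 × 500.0/20.30 = 3.464 mol/L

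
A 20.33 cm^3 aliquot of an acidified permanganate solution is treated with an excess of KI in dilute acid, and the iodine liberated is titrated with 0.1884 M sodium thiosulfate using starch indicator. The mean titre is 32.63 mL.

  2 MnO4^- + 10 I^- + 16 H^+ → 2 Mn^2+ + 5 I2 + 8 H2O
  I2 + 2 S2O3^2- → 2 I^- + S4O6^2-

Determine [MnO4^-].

n(S2O3^2-) = 0.03263 × 0.1884 = 6.147 × 10^-3 mol
n(I2) = n(S2O3^2-)/2 = 3.074 × 10^-3 mol
From the 2:5 ratio, n(MnO4^-) in the aliquot = 2/5 × 3.074 × 10^-3 = 1.229 × 10^-3 mol
[MnO4^-] = 1.229 × 10^-3 / 0.02033 = 0.06048 mol/L

0.06048 M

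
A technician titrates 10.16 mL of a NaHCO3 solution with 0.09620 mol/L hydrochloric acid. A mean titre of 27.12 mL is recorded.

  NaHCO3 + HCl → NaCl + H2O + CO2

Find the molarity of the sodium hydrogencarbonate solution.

n(HCl) = 0.02712 L × 0.09620 mol/L = 2.609 × 10^-3 mol
n(NaHCO3) = 2.609 × 10^-3 mol (1:1 mole ratio)
[NaHCO3] = 2.609 × 10^-3 mol / 0.01016 L = 0.2568 mol/L

0.2568 mol/L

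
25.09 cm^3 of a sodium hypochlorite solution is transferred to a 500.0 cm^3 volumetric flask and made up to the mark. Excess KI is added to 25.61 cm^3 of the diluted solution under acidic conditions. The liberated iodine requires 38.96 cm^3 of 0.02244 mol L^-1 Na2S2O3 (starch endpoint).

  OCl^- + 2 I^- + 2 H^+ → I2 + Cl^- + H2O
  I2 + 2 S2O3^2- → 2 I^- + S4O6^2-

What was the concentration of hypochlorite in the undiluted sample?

0.3402 mol/L

n(S2O3^2-) = 0.03896 × 0.02244 = 8.743 × 10^-4 mol
n(I2) = n(S2O3^2-)/2 = 4.371 × 10^-4 mol
n(OCl^-) in the aliquot = 4.371 × 10^-4 mol (1:1 ratio)
[OCl^-]_dilute = 4.371 × 10^-4 / 0.02561 = 0.01707 mol/L
[OCl^-]_original = 0.01707 × 500.0/25.09 = 0.3402 mol/L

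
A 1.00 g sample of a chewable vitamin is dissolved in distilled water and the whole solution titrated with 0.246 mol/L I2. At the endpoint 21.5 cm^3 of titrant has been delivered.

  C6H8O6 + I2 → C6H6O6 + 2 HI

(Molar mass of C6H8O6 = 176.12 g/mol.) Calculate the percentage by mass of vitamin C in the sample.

93.1 %

n(I2) = 0.0215 L × 0.246 mol/L = 5.29 × 10^-3 mol
n(C6H8O6) = 5.29 × 10^-3 mol (1:1 ratio)
mass of C6H8O6 = 5.29 × 10^-3 × 176.12 g/mol = 0.931 g
% C6H8O6 = 0.931 / 1.00 × 100 = 93.1 %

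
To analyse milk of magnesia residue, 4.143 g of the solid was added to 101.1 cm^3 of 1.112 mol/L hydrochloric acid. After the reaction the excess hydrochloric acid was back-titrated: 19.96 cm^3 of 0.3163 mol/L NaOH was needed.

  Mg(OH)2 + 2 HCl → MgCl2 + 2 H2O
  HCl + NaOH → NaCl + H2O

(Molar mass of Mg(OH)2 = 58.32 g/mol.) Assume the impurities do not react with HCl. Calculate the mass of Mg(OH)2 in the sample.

3.094 g

n(HCl) added = 0.1011 × 1.112 = 0.1124 mol
n(NaOH) used in back-titration = 0.01996 × 0.3163 = 6.313 × 10^-3 mol
n(HCl) left over = 6.313 × 10^-3 mol (1:1 ratio)
n(HCl) consumed by analyte = 0.1124 − 6.313 × 10^-3 = 0.1061 mol
From the 1:2 ratio, n(Mg(OH)2) = 1/2 × 0.1061 = 0.05305 mol
mass of Mg(OH)2 = 0.05305 × 58.32 = 3.094 g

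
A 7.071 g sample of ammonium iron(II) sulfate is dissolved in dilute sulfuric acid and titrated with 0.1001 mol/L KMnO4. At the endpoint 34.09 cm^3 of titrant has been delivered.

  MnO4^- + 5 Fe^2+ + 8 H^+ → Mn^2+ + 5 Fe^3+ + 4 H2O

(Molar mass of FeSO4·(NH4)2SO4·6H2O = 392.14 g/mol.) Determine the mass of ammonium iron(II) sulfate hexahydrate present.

n(KMnO4) = 0.03409 L × 0.1001 mol/L = 3.412 × 10^-3 mol
From the 5:1 ratio, n(FeSO4·(NH4)2SO4·6H2O) = 5/1 × 3.412 × 10^-3 = 0.01706 mol
mass of FeSO4·(NH4)2SO4·6H2O = 0.01706 × 392.14 g/mol = 6.691 g

6.691 g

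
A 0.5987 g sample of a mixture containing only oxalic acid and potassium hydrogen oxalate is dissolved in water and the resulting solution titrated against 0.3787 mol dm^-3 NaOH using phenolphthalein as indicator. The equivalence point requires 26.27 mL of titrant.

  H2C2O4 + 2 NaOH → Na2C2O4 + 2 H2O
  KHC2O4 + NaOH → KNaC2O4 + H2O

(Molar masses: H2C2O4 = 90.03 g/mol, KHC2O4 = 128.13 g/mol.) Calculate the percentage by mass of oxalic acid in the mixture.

61.15 %

n(NaOH) = 0.02627 × 0.3787 = 9.948 × 10^-3 mol
Let x = n(H2C2O4), y = n(KHC2O4).
Titrant: 2x + 1y = 9.948 × 10^-3;  mass: 90.03x + 128.13y = 0.5987
Solving, x = 4.067 × 10^-3 mol, y = 1.815 × 10^-3 mol
mass of H2C2O4 = 4.067 × 10^-3 × 90.03 = 0.3661 g
% H2C2O4 = 0.3661 / 0.5987 × 100 = 61.15 %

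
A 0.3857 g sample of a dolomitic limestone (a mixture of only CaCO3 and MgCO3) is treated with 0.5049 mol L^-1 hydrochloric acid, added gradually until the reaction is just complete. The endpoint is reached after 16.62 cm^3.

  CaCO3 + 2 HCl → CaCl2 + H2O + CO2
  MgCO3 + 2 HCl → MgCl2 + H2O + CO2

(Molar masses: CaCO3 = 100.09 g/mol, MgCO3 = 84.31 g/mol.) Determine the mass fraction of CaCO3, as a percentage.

n(HCl) = 0.01662 × 0.5049 = 8.391 × 10^-3 mol
Let x = n(CaCO3), y = n(MgCO3).
Titrant: 2x + 2y = 8.391 × 10^-3;  mass: 100.09x + 84.31y = 0.3857
Solving, x = 2.025 × 10^-3 mol, y = 2.170 × 10^-3 mol
mass of CaCO3 = 2.025 × 10^-3 × 100.09 = 0.2027 g
% CaCO3 = 0.2027 / 0.3857 × 100 = 52.56 %

52.56 %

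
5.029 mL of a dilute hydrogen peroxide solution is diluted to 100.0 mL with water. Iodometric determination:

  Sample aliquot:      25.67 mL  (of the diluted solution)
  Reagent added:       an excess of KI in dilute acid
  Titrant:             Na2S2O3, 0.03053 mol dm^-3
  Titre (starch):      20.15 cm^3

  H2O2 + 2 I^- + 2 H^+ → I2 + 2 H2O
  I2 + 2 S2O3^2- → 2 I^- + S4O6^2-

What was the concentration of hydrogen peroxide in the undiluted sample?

0.2383 mol/L

n(S2O3^2-) = 0.02015 × 0.03053 = 6.152 × 10^-4 mol
n(I2) = n(S2O3^2-)/2 = 3.076 × 10^-4 mol
n(H2O2) in the aliquot = 3.076 × 10^-4 mol (1:1 ratio)
[H2O2]_dilute = 3.076 × 10^-4 / 0.02567 = 0.01198 mol/L
[H2O2]_original = 0.01198 × 100.0/5.029 = 0.2383 mol/L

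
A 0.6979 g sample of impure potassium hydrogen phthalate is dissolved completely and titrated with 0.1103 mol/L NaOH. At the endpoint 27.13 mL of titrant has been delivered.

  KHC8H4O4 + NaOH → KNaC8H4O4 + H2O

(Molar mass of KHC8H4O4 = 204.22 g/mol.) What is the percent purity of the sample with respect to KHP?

n(NaOH) = 0.02713 L × 0.1103 mol/L = 2.992 × 10^-3 mol
n(KHC8H4O4) = 2.992 × 10^-3 mol (1:1 ratio)
mass of KHC8H4O4 = 2.992 × 10^-3 × 204.22 g/mol = 0.6111 g
% KHC8H4O4 = 0.6111 / 0.6979 × 100 = 87.56 %

87.56 %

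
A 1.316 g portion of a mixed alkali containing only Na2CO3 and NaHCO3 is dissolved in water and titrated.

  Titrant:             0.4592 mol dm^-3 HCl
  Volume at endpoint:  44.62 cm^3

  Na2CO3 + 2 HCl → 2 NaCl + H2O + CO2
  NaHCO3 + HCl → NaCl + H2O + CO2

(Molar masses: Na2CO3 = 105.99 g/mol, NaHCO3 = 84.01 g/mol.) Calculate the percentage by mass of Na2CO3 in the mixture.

52.63 %

n(HCl) = 0.04462 × 0.4592 = 0.02049 mol
Let x = n(Na2CO3), y = n(NaHCO3).
Titrant: 2x + 1y = 0.02049;  mass: 105.99x + 84.01y = 1.316
Solving, x = 6.534 × 10^-3 mol, y = 7.421 × 10^-3 mol
mass of Na2CO3 = 6.534 × 10^-3 × 105.99 = 0.6926 g
% Na2CO3 = 0.6926 / 1.316 × 100 = 52.63 %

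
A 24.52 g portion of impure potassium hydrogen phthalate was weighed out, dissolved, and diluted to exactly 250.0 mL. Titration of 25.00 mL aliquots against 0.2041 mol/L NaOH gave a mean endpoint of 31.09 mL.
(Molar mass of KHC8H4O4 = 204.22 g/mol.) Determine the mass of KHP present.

12.96 g

KHC8H4O4 + NaOH → KNaC8H4O4 + H2O
n(NaOH) per titration = 0.03109 × 0.2041 = 6.345 × 10^-3 mol
n(KHC8H4O4) in each aliquot = 6.345 × 10^-3 mol (1:1 ratio)
n(KHC8H4O4) in the whole flask = 6.345 × 10^-3 × 250.0/25.00 = 0.06345 mol
mass of KHC8H4O4 = 0.06345 × 204.22 = 12.96 g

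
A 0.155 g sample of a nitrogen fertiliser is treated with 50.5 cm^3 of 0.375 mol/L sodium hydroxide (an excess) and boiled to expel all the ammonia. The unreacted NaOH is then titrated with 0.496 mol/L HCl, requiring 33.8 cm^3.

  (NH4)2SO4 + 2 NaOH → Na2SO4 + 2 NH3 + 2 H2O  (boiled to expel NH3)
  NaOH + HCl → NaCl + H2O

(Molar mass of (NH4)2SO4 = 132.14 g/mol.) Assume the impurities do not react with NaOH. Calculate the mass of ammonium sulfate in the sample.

0.144 g

n(NaOH) added = 0.0505 × 0.375 = 0.0189 mol
n(HCl) used in back-titration = 0.0338 × 0.496 = 0.0168 mol
n(NaOH) left over = 0.0168 mol (1:1 ratio)
n(NaOH) consumed by analyte = 0.0189 − 0.0168 = 2.17 × 10^-3 mol
From the 1:2 ratio, n((NH4)2SO4) = 1/2 × 2.17 × 10^-3 = 1.09 × 10^-3 mol
mass of (NH4)2SO4 = 1.09 × 10^-3 × 132.14 = 0.144 g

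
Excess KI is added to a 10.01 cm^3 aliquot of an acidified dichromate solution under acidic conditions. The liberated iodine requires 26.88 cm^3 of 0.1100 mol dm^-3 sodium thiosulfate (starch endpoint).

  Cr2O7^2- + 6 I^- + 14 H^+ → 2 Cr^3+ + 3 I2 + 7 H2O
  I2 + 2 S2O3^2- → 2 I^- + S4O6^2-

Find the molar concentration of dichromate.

0.04923 mol/L

n(S2O3^2-) = 0.02688 × 0.1100 = 2.957 × 10^-3 mol
n(I2) = n(S2O3^2-)/2 = 1.478 × 10^-3 mol
From the 1:3 ratio, n(Cr2O7^2-) in the aliquot = 1/3 × 1.478 × 10^-3 = 4.928 × 10^-4 mol
[Cr2O7^2-] = 4.928 × 10^-4 / 0.01001 = 0.04923 mol/L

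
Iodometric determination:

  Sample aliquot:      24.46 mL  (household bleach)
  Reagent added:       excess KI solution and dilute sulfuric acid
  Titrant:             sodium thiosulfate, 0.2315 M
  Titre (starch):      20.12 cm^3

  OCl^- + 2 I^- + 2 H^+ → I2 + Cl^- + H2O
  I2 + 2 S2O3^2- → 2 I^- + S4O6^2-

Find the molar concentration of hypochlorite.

n(S2O3^2-) = 0.02012 × 0.2315 = 4.658 × 10^-3 mol
n(I2) = n(S2O3^2-)/2 = 2.329 × 10^-3 mol
n(OCl^-) in the aliquot = 2.329 × 10^-3 mol (1:1 ratio)
[OCl^-] = 2.329 × 10^-3 / 0.02446 = 0.09521 mol/L

0.09521 M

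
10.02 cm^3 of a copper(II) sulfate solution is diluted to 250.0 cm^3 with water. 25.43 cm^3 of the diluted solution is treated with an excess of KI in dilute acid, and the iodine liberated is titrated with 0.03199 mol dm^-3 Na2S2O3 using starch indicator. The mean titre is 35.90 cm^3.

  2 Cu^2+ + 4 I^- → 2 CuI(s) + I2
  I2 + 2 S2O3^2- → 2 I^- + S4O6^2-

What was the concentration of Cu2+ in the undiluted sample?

n(S2O3^2-) = 0.03590 × 0.03199 = 1.148 × 10^-3 mol
n(I2) = n(S2O3^2-)/2 = 5.742 × 10^-4 mol
From the 2:1 ratio, n(Cu2+) in the aliquot = 2/1 × 5.742 × 10^-4 = 1.148 × 10^-3 mol
[Cu2+]_dilute = 1.148 × 10^-3 / 0.02543 = 0.04516 mol/L
[Cu2+]_original = 0.04516 × 250.0/10.02 = 1.127 mol/L

1.127 mol/L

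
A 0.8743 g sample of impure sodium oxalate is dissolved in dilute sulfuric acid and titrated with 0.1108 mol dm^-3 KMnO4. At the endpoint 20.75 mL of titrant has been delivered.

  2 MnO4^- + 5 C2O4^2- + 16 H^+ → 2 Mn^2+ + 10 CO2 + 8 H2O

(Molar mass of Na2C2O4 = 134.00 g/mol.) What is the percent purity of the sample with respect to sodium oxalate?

88.09 %

n(KMnO4) = 0.02075 L × 0.1108 mol/L = 2.299 × 10^-3 mol
From the 5:2 ratio, n(Na2C2O4) = 5/2 × 2.299 × 10^-3 = 5.748 × 10^-3 mol
mass of Na2C2O4 = 5.748 × 10^-3 × 134.00 g/mol = 0.7702 g
% Na2C2O4 = 0.7702 / 0.8743 × 100 = 88.09 %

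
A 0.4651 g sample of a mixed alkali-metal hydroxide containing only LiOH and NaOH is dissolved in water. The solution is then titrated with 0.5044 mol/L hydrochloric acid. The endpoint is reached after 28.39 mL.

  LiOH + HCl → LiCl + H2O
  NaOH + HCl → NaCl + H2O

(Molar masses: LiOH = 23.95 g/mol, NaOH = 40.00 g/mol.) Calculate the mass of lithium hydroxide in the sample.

n(HCl) = 0.02839 × 0.5044 = 0.01432 mol
Let x = n(LiOH), y = n(NaOH).
Titrant: 1x + 1y = 0.01432;  mass: 23.95x + 40.00y = 0.4651
Solving, x = 6.710 × 10^-3 mol, y = 7.610 × 10^-3 mol
mass of LiOH = 6.710 × 10^-3 × 23.95 = 0.1607 g

0.1607 g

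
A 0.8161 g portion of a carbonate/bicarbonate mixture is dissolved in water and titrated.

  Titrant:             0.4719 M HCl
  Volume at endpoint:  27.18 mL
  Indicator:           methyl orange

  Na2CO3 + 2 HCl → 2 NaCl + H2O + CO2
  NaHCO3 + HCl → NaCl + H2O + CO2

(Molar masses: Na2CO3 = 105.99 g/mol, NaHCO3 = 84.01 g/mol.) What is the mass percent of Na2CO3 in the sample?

54.74 %

n(HCl) = 0.02718 × 0.4719 = 0.01283 mol
Let x = n(Na2CO3), y = n(NaHCO3).
Titrant: 2x + 1y = 0.01283;  mass: 105.99x + 84.01y = 0.8161
Solving, x = 4.215 × 10^-3 mol, y = 4.397 × 10^-3 mol
mass of Na2CO3 = 4.215 × 10^-3 × 105.99 = 0.4467 g
% Na2CO3 = 0.4467 / 0.8161 × 100 = 54.74 %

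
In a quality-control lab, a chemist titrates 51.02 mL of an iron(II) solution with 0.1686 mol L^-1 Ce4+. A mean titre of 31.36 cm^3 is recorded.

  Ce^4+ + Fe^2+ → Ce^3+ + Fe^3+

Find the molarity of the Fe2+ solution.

n(Ce4+) = 0.03136 L × 0.1686 mol/L = 5.287 × 10^-3 mol
n(Fe2+) = 5.287 × 10^-3 mol (1:1 mole ratio)
[Fe2+] = 5.287 × 10^-3 mol / 0.05102 L = 0.1036 mol/L

0.1036 mol/L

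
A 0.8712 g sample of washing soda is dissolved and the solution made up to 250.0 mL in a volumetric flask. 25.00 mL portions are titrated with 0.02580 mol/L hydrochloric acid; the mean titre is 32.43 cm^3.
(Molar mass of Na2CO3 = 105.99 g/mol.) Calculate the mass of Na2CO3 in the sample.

0.4434 g

Na2CO3 + 2 HCl → 2 NaCl + H2O + CO2
n(HCl) per titration = 0.03243 × 0.02580 = 8.367 × 10^-4 mol
From the 1:2 ratio, n(Na2CO3) in each aliquot = 1/2 × 8.367 × 10^-4 = 4.183 × 10^-4 mol
n(Na2CO3) in the whole flask = 4.183 × 10^-4 × 250.0/25.00 = 4.183 × 10^-3 mol
mass of Na2CO3 = 4.183 × 10^-3 × 105.99 = 0.4434 g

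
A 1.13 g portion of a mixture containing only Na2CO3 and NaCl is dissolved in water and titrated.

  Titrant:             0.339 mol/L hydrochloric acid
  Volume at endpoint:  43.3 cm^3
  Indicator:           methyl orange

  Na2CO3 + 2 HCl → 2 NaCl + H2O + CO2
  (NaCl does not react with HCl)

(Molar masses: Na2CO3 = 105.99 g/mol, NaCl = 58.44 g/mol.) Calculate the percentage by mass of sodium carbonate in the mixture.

n(HCl) = 0.0433 × 0.339 = 0.0147 mol
Let x = n(Na2CO3), y = n(NaCl).
Titrant: 2x = 0.0147;  mass: 105.99x + 58.44y = 1.13
Solving, x = 7.34 × 10^-3 mol, y = 6.03 × 10^-3 mol
mass of Na2CO3 = 7.34 × 10^-3 × 105.99 = 0.778 g
% Na2CO3 = 0.778 / 1.13 × 100 = 68.8 %

68.8 %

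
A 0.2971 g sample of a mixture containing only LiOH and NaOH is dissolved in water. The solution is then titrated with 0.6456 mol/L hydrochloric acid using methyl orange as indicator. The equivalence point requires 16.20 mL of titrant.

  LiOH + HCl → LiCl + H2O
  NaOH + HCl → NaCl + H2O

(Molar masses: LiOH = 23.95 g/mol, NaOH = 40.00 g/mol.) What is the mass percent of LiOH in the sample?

60.90 %

n(HCl) = 0.01620 × 0.6456 = 0.01046 mol
Let x = n(LiOH), y = n(NaOH).
Titrant: 1x + 1y = 0.01046;  mass: 23.95x + 40.00y = 0.2971
Solving, x = 7.554 × 10^-3 mol, y = 2.904 × 10^-3 mol
mass of LiOH = 7.554 × 10^-3 × 23.95 = 0.1809 g
% LiOH = 0.1809 / 0.2971 × 100 = 60.90 %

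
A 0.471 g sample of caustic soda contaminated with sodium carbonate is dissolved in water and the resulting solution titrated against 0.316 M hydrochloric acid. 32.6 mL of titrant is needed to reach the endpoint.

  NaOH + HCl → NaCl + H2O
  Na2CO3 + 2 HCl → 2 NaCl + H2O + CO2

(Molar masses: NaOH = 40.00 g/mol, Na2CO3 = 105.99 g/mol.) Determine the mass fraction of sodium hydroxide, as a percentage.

49.0 %

n(HCl) = 0.0326 × 0.316 = 0.0103 mol
Let x = n(NaOH), y = n(Na2CO3).
Titrant: 1x + 2y = 0.0103;  mass: 40.00x + 105.99y = 0.471
Solving, x = 5.77 × 10^-3 mol, y = 2.27 × 10^-3 mol
mass of NaOH = 5.77 × 10^-3 × 40.00 = 0.231 g
% NaOH = 0.231 / 0.471 × 100 = 49.0 %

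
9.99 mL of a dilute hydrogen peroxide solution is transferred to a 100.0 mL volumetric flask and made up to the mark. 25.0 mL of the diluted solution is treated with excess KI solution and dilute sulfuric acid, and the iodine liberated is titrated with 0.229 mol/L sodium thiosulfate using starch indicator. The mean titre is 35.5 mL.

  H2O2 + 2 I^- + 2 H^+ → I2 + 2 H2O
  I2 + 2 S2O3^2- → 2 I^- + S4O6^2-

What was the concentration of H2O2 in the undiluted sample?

n(S2O3^2-) = 0.0355 × 0.229 = 8.13 × 10^-3 mol
n(I2) = n(S2O3^2-)/2 = 4.06 × 10^-3 mol
n(H2O2) in the aliquot = 4.06 × 10^-3 mol (1:1 ratio)
[H2O2]_dilute = 4.06 × 10^-3 / 0.0250 = 0.163 mol/L
[H2O2]_original = 0.163 × 100.0/9.99 = 1.63 mol/L

1.63 mol/L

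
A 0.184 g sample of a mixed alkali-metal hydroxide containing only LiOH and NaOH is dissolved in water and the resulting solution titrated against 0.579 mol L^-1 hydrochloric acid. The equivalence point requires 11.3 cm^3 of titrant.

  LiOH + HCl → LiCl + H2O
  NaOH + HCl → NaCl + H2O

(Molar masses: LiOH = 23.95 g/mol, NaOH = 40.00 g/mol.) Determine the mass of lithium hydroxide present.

n(HCl) = 0.0113 × 0.579 = 6.54 × 10^-3 mol
Let x = n(LiOH), y = n(NaOH).
Titrant: 1x + 1y = 6.54 × 10^-3;  mass: 23.95x + 40.00y = 0.184
Solving, x = 4.84 × 10^-3 mol, y = 1.70 × 10^-3 mol
mass of LiOH = 4.84 × 10^-3 × 23.95 = 0.116 g

0.116 g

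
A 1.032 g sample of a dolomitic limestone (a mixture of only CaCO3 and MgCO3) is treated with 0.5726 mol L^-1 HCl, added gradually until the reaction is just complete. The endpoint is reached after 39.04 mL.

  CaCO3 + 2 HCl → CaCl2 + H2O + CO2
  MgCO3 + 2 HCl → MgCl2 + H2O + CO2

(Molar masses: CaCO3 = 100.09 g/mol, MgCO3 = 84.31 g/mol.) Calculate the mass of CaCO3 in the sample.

n(HCl) = 0.03904 × 0.5726 = 0.02235 mol
Let x = n(CaCO3), y = n(MgCO3).
Titrant: 2x + 2y = 0.02235;  mass: 100.09x + 84.31y = 1.032
Solving, x = 5.682 × 10^-3 mol, y = 5.496 × 10^-3 mol
mass of CaCO3 = 5.682 × 10^-3 × 100.09 = 0.5687 g

0.5687 g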